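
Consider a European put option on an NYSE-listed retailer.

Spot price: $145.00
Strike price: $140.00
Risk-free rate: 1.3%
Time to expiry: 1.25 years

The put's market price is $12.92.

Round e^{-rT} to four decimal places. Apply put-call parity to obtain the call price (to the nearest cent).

e^(−rT) = e^(−0.013·1.25) = 0.9839
Put-call parity: C − P = S − K·e^(−rT) = 145 − 140·0.9839 = 145 − 137.7460 = 7.2540
C = P + (C − P) = 12.92 + (7.2540) = 20.1740

$20.17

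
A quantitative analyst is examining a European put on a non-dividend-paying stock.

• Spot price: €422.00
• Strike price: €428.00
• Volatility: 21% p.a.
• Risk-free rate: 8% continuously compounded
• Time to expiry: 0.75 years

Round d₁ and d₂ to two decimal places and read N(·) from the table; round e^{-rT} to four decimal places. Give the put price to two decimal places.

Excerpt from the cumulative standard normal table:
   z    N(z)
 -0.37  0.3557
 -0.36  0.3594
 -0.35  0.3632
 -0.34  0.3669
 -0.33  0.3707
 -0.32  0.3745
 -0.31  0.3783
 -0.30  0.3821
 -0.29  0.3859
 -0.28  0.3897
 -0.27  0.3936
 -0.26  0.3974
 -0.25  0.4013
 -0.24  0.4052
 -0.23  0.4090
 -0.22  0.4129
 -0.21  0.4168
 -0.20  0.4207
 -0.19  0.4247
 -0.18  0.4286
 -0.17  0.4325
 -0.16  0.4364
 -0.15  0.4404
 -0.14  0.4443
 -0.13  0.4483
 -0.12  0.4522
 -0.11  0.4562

σ√T = 0.21 × 0.8660 = 0.1819
d₁ = [ln(422/428) + (0.08 + 0.21²/2)·0.75] / 0.1819 = [-0.0141 + 0.0765] / 0.1819 = 0.3432 → 0.34
d₂ = d₁ − σ√T = 0.3432 − 0.1819 = 0.1614 → 0.16
exp(−rT) = exp(−0.08·0.75) = 0.9418
N(−d₂) = N(-0.16) = 0.4364;  N(−d₁) = N(-0.34) = 0.3669
P = 428·0.9418·0.4364 − 422·0.3669 = 175.9087 − 154.8318 = 21.0769

€21.08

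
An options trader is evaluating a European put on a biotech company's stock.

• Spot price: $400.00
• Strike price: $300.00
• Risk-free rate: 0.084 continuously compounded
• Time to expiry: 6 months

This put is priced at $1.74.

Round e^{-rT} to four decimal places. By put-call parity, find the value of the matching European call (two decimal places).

exp(−rT) = exp(−0.084·0.5) = 0.9589
Put-call parity: C − P = S − K·e^(−rT) = 400 − 300·0.9589 = 400 − 287.6700 = 112.3300
C = P + (C − P) = 1.74 + (112.3300) = 114.0700

$114.07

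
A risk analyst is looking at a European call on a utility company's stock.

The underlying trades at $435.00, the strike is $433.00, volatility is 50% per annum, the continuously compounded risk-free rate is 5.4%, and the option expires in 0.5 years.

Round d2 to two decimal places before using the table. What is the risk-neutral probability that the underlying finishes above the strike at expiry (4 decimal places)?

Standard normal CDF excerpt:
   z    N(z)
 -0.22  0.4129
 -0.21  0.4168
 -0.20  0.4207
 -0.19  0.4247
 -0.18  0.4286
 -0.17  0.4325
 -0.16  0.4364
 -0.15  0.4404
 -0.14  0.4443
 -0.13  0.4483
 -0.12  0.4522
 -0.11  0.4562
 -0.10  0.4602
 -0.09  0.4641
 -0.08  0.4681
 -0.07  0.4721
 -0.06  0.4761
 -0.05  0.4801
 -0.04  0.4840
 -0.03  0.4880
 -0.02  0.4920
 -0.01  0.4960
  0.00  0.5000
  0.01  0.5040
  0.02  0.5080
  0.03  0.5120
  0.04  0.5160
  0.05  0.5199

0.4641

σ√T = 0.5 × 0.7071 = 0.3536
d₁ = [ln(435/433) + (0.054 + 0.5²/2)·0.5] / 0.3536 = [0.0046 + 0.0895] / 0.3536 = 0.2662 which rounds to 0.27
d₂ = d₁ − σ√T = 0.2662 − 0.3536 = -0.0874 which rounds to -0.09
Pr(exercise) under Q = N(d₂) = 0.4641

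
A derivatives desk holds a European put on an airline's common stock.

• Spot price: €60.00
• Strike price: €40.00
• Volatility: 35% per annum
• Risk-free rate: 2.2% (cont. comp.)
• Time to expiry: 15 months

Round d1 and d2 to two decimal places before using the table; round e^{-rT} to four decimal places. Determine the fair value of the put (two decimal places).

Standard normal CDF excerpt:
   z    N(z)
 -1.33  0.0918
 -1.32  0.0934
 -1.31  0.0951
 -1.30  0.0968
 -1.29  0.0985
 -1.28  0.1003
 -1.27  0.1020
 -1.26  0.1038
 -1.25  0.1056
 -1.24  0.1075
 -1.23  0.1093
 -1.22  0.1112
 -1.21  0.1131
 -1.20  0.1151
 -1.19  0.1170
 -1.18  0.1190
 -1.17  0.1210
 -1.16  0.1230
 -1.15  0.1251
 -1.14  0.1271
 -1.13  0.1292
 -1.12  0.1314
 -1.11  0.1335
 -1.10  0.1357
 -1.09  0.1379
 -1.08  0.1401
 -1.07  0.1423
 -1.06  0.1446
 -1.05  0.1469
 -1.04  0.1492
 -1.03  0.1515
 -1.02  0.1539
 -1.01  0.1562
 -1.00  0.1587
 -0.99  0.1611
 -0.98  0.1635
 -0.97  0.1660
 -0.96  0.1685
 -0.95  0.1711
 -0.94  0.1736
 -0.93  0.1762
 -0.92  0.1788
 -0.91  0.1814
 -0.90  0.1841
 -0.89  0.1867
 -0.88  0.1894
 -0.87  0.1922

€1.25

σ√T = 0.35 × 1.1180 = 0.3913
d₁ = [ln(60/40) + (0.022 + 0.35²/2)·1.25] / 0.3913 = [0.4055 + 0.1041] / 0.3913 = 1.3021 ⇒ 1.30
d₂ = d₁ − σ√T = 1.3021 − 0.3913 = 0.9108 ⇒ 0.91
exp(−rT) = exp(−0.022·1.25) = 0.9729
N(−d₂) = N(-0.91) = 0.1814;  N(−d₁) = N(-1.30) = 0.0968
P = 40·0.9729·0.1814 − 60·0.0968 = 7.0594 − 5.8080 = 1.2514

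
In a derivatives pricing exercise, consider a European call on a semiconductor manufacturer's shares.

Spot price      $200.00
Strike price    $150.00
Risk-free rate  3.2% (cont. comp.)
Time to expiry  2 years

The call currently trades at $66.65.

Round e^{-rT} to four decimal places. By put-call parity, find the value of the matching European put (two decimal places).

$7.35

e^(−rT) = e^(−0.032·2) = 0.9380
Put-call parity: C − P = S − K·e^(−rT) = 200 − 150·0.9380 = 200 − 140.7000 = 59.3000
P = C − (C − P) = 66.65 − (59.3000) = 7.3500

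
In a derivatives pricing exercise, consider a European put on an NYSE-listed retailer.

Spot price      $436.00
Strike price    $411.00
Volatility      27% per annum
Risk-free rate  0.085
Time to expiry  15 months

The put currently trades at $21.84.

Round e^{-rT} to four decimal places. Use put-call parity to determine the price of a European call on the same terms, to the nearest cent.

$88.27

e^(−rT) = e^(−0.085·1.25) = 0.8992
Put-call parity: C − P = S − K·e^(−rT) = 436 − 411·0.8992 = 436 − 369.5712 = 66.4288
C = P + (C − P) = 21.84 + (66.4288) = 88.2688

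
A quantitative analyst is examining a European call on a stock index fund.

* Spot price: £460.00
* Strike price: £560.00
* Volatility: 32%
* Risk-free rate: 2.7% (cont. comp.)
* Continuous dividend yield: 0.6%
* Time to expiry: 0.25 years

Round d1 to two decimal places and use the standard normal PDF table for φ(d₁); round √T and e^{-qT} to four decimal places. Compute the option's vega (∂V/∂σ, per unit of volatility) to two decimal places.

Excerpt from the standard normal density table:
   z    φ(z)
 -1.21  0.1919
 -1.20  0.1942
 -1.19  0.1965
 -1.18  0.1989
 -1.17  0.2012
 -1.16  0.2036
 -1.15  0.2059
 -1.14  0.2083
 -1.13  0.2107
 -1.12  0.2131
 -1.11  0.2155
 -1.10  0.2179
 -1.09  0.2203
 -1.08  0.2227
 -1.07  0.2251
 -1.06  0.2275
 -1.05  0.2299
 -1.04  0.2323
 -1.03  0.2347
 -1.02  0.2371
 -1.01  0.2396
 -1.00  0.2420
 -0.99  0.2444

48.94

σ√T = 0.32 × 0.5000 = 0.1600
d₁ = [ln(460/560) + (0.027 − 0.006 + ½·0.32²)·0.25] / (σ√T) = (-0.1967 + 0.0181) / 0.1600 = -1.1166 ⇒ -1.12
√T = √0.25 = 0.5000
φ(d₁) = φ(-1.12) = 0.2131
e^(−qT) = e^(−0.006·0.25) = 0.9985
vega = S·e^(−qT)·φ(d₁)·√T = 460·0.9985·0.2131·0.5000 = 48.9395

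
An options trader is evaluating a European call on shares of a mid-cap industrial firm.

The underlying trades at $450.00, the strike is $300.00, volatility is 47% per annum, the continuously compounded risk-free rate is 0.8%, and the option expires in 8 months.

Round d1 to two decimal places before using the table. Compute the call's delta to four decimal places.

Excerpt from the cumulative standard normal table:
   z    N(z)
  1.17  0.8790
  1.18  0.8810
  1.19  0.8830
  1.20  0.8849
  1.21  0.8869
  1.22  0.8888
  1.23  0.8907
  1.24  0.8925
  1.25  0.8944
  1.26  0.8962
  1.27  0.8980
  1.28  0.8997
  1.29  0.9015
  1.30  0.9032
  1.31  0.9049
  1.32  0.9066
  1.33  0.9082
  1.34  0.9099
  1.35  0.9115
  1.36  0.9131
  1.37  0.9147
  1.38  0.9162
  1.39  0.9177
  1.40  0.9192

0.8962

σ√T = 0.47·√0.6667 = 0.3838
ln(S/K) + (r + σ²/2)T = ln(450/300) + (0.008 + 0.47²/2)·0.6667 = 0.4055 + 0.0790 = 0.4844
d₁ = 0.4844 / 0.3838 = 1.2624 ⇒ 1.26
N(d₁) = N(1.26) = 0.8962
Δ_call = N(d₁) = 0.8962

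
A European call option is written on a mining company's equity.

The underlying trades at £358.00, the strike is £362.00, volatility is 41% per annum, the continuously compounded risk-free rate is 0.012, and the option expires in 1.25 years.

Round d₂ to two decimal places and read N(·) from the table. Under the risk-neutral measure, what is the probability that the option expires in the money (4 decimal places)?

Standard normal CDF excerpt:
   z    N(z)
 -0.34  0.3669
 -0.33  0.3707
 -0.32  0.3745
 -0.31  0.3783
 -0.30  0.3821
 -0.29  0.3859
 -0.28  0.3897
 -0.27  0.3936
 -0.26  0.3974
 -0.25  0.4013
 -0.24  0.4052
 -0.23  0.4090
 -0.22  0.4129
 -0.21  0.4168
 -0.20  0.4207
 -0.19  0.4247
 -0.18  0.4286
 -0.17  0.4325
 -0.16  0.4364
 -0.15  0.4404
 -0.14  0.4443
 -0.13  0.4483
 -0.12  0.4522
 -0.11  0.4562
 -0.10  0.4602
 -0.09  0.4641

0.4129

T = 1.25;  σ√T = 0.4584
ln(S/K) + (r + σ²/2)T = ln(358/362) + (0.012 + 0.41²/2)·1.25 = -0.0111 + 0.1201 = 0.1090
d₁ = 0.1090 / 0.4584 = 0.2377 → 0.24
d₂ = d₁ − σ√T = 0.2377 − 0.4584 = -0.2207 → -0.22
Risk-neutral Pr[S_T > K] = N(d₂) = N(-0.22) = 0.4129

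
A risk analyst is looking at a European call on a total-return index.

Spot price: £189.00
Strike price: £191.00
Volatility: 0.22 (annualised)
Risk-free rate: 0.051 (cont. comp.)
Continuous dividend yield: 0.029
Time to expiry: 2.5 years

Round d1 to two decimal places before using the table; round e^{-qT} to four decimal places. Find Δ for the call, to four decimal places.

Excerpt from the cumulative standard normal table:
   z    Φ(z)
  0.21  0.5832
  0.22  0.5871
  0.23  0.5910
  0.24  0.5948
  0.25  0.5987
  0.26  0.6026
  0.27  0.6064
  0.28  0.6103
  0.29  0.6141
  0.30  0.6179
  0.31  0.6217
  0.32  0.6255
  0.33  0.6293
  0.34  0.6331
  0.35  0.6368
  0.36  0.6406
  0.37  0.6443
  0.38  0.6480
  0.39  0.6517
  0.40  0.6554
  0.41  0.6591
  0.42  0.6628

σ√T = 0.22 × 1.5811 = 0.3479
d₁ = [ln(189/191) + (0.051 − 0.029 + 0.22²/2)·2.5] / 0.3479 = [-0.0105 + 0.1155] / 0.3479 = 0.3018 ⇒ 0.30
N(d₁) = N(0.30) = 0.6179
Δ_call = exp(−qT)·N(d₁) = 0.9301·0.6179 = 0.5747

0.5747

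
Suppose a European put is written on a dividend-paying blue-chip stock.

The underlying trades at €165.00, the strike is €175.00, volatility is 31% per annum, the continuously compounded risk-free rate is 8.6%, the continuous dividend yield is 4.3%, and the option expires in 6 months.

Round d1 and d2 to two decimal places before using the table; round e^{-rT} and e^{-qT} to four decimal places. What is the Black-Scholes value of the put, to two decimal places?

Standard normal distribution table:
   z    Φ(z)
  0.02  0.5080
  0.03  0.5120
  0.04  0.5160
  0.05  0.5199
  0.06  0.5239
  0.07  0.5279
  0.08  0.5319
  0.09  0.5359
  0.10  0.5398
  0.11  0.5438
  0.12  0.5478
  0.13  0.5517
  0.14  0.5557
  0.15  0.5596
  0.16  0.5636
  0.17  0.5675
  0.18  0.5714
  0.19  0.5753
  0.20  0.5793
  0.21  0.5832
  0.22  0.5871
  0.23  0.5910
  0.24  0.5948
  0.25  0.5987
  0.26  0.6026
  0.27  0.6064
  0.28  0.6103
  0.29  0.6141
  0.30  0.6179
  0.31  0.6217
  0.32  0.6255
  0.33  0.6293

T = 0.5;  σ√T = 0.2192
d₁ = [ln(165/175) + (0.086 − 0.043 + 0.31²/2)·0.5] / 0.2192 = [-0.0588 + 0.0455] / 0.2192 = -0.0607 → -0.06
d₂ = d₁ − σ√T = -0.0607 − 0.2192 = -0.2799 → -0.28
e^(−qT) = e^(−0.043·0.5) = 0.9787;  e^(−rT) = e^(−0.086·0.5) = 0.9579
N(−d₂) = N(0.28) = 0.6103;  N(−d₁) = N(0.06) = 0.5239
P = 175·0.9579·0.6103 − 165·0.9787·0.5239 = 102.3061 − 84.6023 = 17.7039

€17.70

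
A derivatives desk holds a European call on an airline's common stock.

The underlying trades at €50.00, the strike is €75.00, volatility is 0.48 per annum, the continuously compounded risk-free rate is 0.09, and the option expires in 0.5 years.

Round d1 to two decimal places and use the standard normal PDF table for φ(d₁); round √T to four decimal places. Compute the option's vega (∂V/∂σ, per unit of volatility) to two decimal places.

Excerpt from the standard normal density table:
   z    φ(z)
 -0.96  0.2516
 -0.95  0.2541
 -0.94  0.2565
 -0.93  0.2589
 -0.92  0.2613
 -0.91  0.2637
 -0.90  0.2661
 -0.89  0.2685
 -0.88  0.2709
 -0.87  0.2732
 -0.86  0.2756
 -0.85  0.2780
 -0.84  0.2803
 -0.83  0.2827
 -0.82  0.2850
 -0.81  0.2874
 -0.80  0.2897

9.49

σ√T = 0.48 × 0.7071 = 0.3394
d₁ = [ln(50/75) + (0.09 + ½·0.48²)·0.5] / (σ√T) = (-0.4055 + 0.1026) / 0.3394 = -0.8923 ≈ -0.89
√T = √0.5 = 0.7071
φ(d₁) = φ(-0.89) = 0.2685
vega = S·φ(d₁)·√T = 50·0.2685·0.7071 = 9.4928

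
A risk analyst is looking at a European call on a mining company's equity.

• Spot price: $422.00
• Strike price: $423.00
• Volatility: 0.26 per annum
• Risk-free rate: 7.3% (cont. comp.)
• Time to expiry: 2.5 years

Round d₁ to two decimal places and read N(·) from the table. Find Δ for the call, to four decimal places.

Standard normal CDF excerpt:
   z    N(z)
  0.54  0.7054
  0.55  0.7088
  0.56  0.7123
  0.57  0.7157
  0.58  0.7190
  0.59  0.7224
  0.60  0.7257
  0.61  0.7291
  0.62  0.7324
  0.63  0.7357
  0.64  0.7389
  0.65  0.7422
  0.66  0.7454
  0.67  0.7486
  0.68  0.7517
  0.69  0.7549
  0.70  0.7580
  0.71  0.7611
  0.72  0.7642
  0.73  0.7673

σ√T = 0.26 × 1.5811 = 0.4111
ln(S/K) + (r + σ²/2)T = ln(422/423) + (0.073 + 0.26²/2)·2.5 = -0.0024 + 0.2670 = 0.2646
d₁ = 0.2646 / 0.4111 = 0.6437 → 0.64
N(d₁) = N(0.64) = 0.7389
Δ_call = N(d₁) = 0.7389

0.7389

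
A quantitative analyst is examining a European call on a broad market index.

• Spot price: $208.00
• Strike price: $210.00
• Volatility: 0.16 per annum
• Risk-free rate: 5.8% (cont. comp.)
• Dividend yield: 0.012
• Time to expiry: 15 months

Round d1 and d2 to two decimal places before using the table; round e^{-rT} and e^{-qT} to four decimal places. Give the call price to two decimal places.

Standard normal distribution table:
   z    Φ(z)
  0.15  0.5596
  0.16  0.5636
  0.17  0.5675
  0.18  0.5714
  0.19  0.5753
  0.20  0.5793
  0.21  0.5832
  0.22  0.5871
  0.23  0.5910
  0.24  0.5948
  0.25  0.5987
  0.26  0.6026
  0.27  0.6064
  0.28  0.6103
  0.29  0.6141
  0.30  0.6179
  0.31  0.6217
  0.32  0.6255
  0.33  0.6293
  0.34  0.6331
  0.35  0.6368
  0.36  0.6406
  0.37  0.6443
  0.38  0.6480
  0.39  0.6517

$19.65

σ√T = 0.16·√1.25 = 0.1789
d₁ = [ln(208/210) + (0.058 − 0.012 + ½·0.16²)·1.25] / (σ√T) = (-0.0096 + 0.0735) / 0.1789 = 0.3574 ⇒ 0.36
d₂ = 0.3574 − 0.1789 = 0.1785 ⇒ 0.18
exp(−qT) = exp(−0.012·1.25) = 0.9851;  exp(−rT) = exp(−0.058·1.25) = 0.9301
N(d₁) = N(0.36) = 0.6406;  N(d₂) = N(0.18) = 0.5714
C = 208·0.9851·0.6406 − 210·0.9301·0.5714 = 131.2595 − 111.6064 = 19.6530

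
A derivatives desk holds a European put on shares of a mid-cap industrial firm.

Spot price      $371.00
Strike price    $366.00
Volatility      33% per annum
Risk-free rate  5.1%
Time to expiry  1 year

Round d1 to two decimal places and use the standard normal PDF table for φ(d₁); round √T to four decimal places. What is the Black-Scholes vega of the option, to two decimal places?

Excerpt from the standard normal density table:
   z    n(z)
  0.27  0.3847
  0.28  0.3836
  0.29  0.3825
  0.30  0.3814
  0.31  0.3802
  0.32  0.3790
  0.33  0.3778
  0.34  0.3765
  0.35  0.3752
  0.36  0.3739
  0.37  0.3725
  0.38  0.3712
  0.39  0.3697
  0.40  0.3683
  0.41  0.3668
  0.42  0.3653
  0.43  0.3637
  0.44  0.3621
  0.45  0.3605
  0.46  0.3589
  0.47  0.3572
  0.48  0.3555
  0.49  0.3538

138.72

σ√T = 0.33 × 1.0000 = 0.3300
d₁ = [ln(371/366) + (0.051 + 0.33²/2)·1] / 0.3300 = [0.0136 + 0.1055] / 0.3300 = 0.3607 → 0.36
√T = √1 = 1.0000
φ(d₁) = φ(0.36) = 0.3739
vega = S·φ(d₁)·√T = 371·0.3739·1.0000 = 138.7169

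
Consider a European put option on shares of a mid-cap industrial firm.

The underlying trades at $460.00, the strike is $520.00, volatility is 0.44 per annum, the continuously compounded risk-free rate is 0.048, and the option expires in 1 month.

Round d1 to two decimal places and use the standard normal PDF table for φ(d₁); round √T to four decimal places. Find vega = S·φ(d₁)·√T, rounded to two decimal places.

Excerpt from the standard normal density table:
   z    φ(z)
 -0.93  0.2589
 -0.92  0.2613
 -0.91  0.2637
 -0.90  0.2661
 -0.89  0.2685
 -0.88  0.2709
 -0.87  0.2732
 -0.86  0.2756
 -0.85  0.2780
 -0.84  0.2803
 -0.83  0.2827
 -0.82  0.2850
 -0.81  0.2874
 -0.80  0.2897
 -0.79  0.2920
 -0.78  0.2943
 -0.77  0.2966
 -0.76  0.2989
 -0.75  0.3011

36.28

σ√T = 0.44 × 0.2887 = 0.1270
d₁ = [ln(460/520) + (0.048 + 0.44²/2)·0.08333] / 0.1270 = [-0.1226 + 0.0121] / 0.1270 = -0.8702 ⇒ -0.87
√T = √0.08333 = 0.2887
φ(d₁) = φ(-0.87) = 0.2732
vega = S·φ(d₁)·√T = 460·0.2732·0.2887 = 36.2815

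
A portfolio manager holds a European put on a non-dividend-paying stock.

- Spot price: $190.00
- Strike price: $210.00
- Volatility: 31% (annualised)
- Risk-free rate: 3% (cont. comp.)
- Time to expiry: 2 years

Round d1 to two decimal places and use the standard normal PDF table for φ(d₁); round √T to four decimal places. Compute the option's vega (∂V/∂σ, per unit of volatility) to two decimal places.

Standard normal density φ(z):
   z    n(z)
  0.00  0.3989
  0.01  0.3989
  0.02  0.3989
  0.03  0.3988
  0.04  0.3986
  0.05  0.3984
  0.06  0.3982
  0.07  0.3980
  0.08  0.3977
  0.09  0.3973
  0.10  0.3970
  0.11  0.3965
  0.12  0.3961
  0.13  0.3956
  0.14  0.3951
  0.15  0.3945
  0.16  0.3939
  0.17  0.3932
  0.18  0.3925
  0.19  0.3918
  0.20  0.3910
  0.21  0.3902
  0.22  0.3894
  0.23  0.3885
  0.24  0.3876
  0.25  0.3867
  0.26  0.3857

106.30

σ√T = 0.31·√2 = 0.4384
d₁ = [ln(190/210) + (0.03 + 0.31²/2)·2] / 0.4384 = [-0.1001 + 0.1561] / 0.4384 = 0.1278 → 0.13
√T = √2 = 1.4142
φ(d₁) = φ(0.13) = 0.3956
vega = S·φ(d₁)·√T = 190·0.3956·1.4142 = 106.2969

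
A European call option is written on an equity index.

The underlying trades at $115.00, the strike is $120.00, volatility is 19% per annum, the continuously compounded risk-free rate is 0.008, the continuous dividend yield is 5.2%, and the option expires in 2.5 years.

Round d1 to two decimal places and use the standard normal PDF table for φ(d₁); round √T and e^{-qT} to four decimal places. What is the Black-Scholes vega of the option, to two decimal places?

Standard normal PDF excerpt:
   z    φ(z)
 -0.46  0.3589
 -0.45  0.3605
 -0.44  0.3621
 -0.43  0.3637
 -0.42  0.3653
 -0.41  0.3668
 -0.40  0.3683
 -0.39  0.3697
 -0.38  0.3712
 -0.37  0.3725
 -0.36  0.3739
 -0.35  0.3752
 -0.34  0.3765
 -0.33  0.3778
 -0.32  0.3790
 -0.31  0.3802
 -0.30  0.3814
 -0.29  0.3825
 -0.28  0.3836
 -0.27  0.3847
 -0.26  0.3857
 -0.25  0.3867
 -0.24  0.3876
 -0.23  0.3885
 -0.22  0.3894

σ√T = 0.19·√2.5 = 0.3004
ln(S/K) + (r − q + σ²/2)T = ln(115/120) + (0.008 − 0.052 + 0.19²/2)·2.5 = -0.0426 − 0.0649 = -0.1074
d₁ = -0.1074 / 0.3004 = -0.3576 which rounds to -0.36
√T = √2.5 = 1.5811
φ(d₁) = φ(-0.36) = 0.3739
e^(−qT) = e^(−0.052·2.5) = 0.8781
vega = S·e^(−qT)·φ(d₁)·√T = 115·0.8781·0.3739·1.5811 = 59.6976
(Call and put vega coincide under Black-Scholes.)

59.70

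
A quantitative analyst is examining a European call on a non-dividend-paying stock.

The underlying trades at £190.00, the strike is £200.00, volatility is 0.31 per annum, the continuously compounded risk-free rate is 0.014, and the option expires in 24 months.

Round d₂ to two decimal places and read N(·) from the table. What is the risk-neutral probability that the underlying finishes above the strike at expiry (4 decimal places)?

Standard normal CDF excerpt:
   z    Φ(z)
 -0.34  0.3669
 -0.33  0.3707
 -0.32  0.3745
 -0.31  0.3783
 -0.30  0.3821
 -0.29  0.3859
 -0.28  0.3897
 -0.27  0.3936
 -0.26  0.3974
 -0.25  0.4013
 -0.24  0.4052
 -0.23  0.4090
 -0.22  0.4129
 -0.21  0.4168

0.3936

T = 2;  σ√T = 0.4384
d₁ = [ln(190/200) + (0.014 + 0.31²/2)·2] / 0.4384 = [-0.0513 + 0.1241] / 0.4384 = 0.1661 ⇒ 0.17
d₂ = d₁ − σ√T = 0.1661 − 0.4384 = -0.2723 ⇒ -0.27
Pr(exercise) under Q = N(d₂) = 0.3936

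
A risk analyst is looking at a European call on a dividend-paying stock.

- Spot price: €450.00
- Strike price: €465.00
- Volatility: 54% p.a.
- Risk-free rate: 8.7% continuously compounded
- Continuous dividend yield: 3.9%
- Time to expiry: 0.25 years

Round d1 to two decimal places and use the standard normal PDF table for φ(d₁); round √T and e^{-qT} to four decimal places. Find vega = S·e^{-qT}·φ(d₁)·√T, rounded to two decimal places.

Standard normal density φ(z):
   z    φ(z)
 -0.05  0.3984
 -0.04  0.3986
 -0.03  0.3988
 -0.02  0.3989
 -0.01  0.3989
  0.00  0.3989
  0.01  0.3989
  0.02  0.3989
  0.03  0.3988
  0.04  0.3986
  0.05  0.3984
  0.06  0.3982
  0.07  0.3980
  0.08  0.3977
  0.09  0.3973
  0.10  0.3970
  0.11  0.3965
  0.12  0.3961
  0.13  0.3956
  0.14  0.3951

88.73

σ√T = 0.54·√0.25 = 0.2700
d₁ = [ln(450/465) + (0.087 − 0.039 + ½·0.54²)·0.25] / (σ√T) = (-0.0328 + 0.0485) / 0.2700 = 0.0580 → 0.06
√T = √0.25 = 0.5000
φ(d₁) = φ(0.06) = 0.3982
exp(−qT) = exp(−0.039·0.25) = 0.9903
vega = S·exp(−qT)·φ(d₁)·√T = 450·0.9903·0.3982·0.5000 = 88.7259
(Vega is the same for a European call and put with the same parameters.)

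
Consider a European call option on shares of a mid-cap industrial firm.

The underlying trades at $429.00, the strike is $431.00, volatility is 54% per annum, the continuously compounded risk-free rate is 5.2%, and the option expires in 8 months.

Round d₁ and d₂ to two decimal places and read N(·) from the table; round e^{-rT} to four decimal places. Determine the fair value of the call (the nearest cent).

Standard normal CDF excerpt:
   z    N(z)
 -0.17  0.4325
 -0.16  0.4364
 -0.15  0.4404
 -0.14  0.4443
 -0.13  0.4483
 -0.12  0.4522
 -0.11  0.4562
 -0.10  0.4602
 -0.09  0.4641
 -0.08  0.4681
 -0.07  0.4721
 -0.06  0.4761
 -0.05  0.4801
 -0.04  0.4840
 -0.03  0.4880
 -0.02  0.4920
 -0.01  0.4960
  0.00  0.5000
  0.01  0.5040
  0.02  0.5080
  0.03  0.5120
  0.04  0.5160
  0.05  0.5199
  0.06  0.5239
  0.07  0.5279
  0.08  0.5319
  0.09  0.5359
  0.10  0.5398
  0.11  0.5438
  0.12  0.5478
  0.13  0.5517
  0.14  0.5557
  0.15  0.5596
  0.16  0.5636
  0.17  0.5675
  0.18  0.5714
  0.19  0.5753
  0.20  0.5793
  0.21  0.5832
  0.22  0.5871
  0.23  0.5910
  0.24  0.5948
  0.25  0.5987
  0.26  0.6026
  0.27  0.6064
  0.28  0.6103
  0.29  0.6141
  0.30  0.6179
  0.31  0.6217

T = 0.6667;  σ√T = 0.4409
d₁ = [ln(429/431) + (0.052 + ½·0.54²)·0.6667] / (σ√T) = (-0.0047 + 0.1319) / 0.4409 = 0.2885 which rounds to 0.29
d₂ = 0.2885 − 0.4409 = -0.1524 which rounds to -0.15
exp(−rT) = exp(−0.052·0.6667) = 0.9659
N(d₁) = N(0.29) = 0.6141;  N(d₂) = N(-0.15) = 0.4404
C = 429·0.6141 − 431·0.9659·0.4404 = 263.4489 − 183.3398 = 80.1091

$80.11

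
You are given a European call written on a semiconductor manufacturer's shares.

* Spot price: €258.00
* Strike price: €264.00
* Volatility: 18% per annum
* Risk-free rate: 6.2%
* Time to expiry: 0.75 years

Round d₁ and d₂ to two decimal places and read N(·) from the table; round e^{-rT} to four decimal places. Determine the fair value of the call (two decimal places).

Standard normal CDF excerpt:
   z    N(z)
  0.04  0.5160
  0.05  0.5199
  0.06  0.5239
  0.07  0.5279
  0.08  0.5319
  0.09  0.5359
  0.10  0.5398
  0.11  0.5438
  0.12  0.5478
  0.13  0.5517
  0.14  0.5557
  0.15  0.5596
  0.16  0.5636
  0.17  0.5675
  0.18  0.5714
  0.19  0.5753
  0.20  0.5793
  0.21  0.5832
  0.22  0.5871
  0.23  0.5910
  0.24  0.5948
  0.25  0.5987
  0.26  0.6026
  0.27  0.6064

€19.44

σ√T = 0.18 × 0.8660 = 0.1559
ln(S/K) + (r + σ²/2)T = ln(258/264) + (0.062 + 0.18²/2)·0.75 = -0.0230 + 0.0586 = 0.0357
d₁ = 0.0357 / 0.1559 = 0.2288 which rounds to 0.23
d₂ = d₁ − σ√T = 0.2288 − 0.1559 = 0.0729 which rounds to 0.07
exp(−rT) = exp(−0.062·0.75) = 0.9546
N(d₁) = N(0.23) = 0.5910;  N(d₂) = N(0.07) = 0.5279
C = 258·0.5910 − 264·0.9546·0.5279 = 152.4780 − 133.0384 = 19.4396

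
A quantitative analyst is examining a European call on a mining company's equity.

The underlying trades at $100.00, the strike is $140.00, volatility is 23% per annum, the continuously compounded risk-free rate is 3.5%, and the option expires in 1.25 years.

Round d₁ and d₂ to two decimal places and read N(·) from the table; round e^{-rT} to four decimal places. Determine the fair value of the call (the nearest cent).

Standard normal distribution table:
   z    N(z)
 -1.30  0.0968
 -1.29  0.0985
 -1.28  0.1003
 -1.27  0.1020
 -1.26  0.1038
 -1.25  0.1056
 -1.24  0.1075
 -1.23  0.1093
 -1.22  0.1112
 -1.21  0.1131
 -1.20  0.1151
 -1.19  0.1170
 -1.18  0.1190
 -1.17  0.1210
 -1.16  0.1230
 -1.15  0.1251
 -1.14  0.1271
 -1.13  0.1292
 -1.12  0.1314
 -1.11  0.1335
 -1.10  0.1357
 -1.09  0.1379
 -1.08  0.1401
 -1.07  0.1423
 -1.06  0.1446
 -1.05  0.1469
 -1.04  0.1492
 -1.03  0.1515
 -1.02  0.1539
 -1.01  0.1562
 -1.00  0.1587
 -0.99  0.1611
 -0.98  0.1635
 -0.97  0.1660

T = 1.25;  σ√T = 0.2571
d₁ = [ln(100/140) + (0.035 + 0.23²/2)·1.25] / 0.2571 = [-0.3365 + 0.0768] / 0.2571 = -1.0098 which rounds to -1.01
d₂ = d₁ − σ√T = -1.0098 − 0.2571 = -1.2669 which rounds to -1.27
exp(−rT) = exp(−0.035·1.25) = 0.9572
N(d₁) = N(-1.01) = 0.1562;  N(d₂) = N(-1.27) = 0.1020
C = 100·0.1562 − 140·0.9572·0.1020 = 15.6200 − 13.6688 = 1.9512

$1.95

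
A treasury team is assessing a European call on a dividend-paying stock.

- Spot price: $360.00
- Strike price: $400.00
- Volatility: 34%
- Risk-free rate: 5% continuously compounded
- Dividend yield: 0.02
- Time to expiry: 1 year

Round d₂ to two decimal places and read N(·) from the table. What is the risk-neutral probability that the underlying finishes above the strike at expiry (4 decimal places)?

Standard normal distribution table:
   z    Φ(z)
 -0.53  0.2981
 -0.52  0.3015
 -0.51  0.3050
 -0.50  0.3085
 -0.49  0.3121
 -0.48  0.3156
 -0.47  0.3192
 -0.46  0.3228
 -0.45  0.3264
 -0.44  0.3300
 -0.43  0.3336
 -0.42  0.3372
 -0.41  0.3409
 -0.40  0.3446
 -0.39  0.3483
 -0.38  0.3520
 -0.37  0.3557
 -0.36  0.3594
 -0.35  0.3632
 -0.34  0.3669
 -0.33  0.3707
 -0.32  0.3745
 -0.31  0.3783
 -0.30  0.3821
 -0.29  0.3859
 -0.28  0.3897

σ√T = 0.34 × 1.0000 = 0.3400
d₁ = [ln(360/400) + (0.05 − 0.02 + ½·0.34²)·1] / (σ√T) = (-0.1054 + 0.0878) / 0.3400 = -0.0516 ⇒ -0.05
d₂ = -0.0516 − 0.3400 = -0.3916 ⇒ -0.39
Pr(exercise) under Q = N(d₂) = 0.3483

0.3483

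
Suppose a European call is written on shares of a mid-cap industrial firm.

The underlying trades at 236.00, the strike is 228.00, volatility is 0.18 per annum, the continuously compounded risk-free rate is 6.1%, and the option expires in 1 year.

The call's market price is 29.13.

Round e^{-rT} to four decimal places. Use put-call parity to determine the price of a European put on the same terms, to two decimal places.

7.63

exp(−rT) = exp(−0.061·1) = 0.9408
Put-call parity: C − P = S − K·e^(−rT) = 236 − 228·0.9408 = 236 − 214.5024 = 21.4976
P = C − (C − P) = 29.13 − (21.4976) = 7.6324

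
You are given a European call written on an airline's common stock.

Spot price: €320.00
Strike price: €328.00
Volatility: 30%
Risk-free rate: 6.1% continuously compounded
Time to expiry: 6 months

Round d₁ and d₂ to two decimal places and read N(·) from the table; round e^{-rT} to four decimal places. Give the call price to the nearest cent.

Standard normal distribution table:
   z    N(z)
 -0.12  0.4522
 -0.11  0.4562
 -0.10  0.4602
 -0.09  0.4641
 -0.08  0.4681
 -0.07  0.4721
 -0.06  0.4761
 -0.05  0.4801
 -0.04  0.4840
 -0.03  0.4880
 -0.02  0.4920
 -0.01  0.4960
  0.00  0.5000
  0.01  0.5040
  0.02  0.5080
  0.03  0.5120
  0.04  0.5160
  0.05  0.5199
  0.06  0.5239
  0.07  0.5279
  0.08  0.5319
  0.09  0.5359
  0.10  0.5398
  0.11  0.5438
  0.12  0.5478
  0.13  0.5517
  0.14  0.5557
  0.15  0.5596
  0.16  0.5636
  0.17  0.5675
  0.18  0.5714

σ√T = 0.3·√0.5 = 0.2121
ln(S/K) + (r + σ²/2)T = ln(320/328) + (0.061 + 0.3²/2)·0.5 = -0.0247 + 0.0530 = 0.0283
d₁ = 0.0283 / 0.2121 = 0.1334 → 0.13
d₂ = d₁ − σ√T = 0.1334 − 0.2121 = -0.0787 → -0.08
e^(−rT) = e^(−0.061·0.5) = 0.9700
N(d₁) = N(0.13) = 0.5517;  N(d₂) = N(-0.08) = 0.4681
C = 320·0.5517 − 328·0.9700·0.4681 = 176.5440 − 148.9307 = 27.6133

€27.61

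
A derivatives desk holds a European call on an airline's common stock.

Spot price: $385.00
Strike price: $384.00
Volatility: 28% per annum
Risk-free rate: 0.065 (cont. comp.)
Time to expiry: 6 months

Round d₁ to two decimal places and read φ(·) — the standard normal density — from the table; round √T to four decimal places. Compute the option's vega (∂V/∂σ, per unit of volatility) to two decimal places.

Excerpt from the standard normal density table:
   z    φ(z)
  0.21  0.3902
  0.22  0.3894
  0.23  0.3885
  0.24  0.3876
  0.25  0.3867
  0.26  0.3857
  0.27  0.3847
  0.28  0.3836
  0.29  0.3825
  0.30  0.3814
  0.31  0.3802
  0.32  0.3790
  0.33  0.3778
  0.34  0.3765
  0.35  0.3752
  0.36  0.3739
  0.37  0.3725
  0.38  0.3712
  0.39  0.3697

104.43

σ√T = 0.28 × 0.7071 = 0.1980
d₁ = [ln(385/384) + (0.065 + 0.28²/2)·0.5] / 0.1980 = [0.0026 + 0.0521] / 0.1980 = 0.2763 which rounds to 0.28
√T = √0.5 = 0.7071
φ(d₁) = φ(0.28) = 0.3836
vega = S·φ(d₁)·√T = 385·0.3836·0.7071 = 104.4288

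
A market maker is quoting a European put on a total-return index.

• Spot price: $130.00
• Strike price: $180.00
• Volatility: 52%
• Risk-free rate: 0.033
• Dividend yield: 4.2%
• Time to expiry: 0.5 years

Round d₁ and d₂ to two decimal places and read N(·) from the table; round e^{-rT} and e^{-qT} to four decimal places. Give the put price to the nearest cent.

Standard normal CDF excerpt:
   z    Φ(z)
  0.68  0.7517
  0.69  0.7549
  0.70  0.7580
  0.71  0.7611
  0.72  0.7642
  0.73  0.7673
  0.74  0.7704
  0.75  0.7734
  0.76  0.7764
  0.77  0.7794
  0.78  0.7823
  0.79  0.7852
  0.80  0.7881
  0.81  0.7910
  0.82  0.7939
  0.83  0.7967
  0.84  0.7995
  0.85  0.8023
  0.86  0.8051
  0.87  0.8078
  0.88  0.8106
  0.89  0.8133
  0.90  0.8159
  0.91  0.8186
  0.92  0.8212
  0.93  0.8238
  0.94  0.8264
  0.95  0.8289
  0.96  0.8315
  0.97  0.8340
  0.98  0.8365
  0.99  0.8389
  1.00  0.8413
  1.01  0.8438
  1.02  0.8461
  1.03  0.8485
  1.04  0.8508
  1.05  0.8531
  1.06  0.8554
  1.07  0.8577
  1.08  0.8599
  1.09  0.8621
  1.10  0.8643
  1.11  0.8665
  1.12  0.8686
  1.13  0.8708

$55.36

T = 0.5;  σ√T = 0.3677
d₁ = [ln(130/180) + (0.033 − 0.042 + ½·0.52²)·0.5] / (σ√T) = (-0.3254 + 0.0631) / 0.3677 = -0.7134 → -0.71
d₂ = -0.7134 − 0.3677 = -1.0811 → -1.08
e^(−qT) = e^(−0.042·0.5) = 0.9792;  e^(−rT) = e^(−0.033·0.5) = 0.9836
N(−d₂) = N(1.08) = 0.8599;  N(−d₁) = N(0.71) = 0.7611
P = 180·0.9836·0.8599 − 130·0.9792·0.7611 = 152.2436 − 96.8850 = 55.3586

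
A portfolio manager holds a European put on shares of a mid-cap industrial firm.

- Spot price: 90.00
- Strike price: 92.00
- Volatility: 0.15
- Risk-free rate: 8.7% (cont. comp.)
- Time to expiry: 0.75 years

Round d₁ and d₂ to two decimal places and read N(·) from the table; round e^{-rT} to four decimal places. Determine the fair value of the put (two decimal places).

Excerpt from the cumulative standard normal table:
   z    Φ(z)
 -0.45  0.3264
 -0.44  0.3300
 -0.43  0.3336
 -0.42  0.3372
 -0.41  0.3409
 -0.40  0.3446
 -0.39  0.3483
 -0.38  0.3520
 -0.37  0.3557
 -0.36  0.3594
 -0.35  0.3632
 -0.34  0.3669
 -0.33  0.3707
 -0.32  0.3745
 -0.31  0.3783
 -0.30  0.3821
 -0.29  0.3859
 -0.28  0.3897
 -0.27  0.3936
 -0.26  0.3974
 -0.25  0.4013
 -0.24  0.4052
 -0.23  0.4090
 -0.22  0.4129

2.91

σ√T = 0.15 × 0.8660 = 0.1299
d₁ = [ln(90/92) + (0.087 + 0.15²/2)·0.75] / 0.1299 = [-0.0220 + 0.0737] / 0.1299 = 0.3981 ⇒ 0.40
d₂ = d₁ − σ√T = 0.3981 − 0.1299 = 0.2681 ⇒ 0.27
exp(−rT) = exp(−0.087·0.75) = 0.9368
N(−d₂) = N(-0.27) = 0.3936;  N(−d₁) = N(-0.40) = 0.3446
P = 92·0.9368·0.3936 − 90·0.3446 = 33.9227 − 31.0140 = 2.9087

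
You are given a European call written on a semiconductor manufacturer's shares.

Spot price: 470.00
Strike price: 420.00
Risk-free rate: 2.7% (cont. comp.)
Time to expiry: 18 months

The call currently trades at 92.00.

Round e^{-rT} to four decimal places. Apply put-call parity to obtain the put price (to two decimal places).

25.33

exp(−rT) = exp(−0.027·1.5) = 0.9603
Put-call parity: C − P = S − K·e^(−rT) = 470 − 420·0.9603 = 470 − 403.3260 = 66.6740
P = C − (C − P) = 92.00 − (66.6740) = 25.3260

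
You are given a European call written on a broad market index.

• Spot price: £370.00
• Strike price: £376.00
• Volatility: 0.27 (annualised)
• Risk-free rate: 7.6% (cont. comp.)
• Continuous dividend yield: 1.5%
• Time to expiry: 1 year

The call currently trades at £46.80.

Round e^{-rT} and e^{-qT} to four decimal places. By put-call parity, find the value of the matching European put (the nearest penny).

e^(−qT) = e^(−0.015·1) = 0.9851;  e^(−rT) = e^(−0.076·1) = 0.9268
Put-call parity: C − P = S·e^(−qT) − K·e^(−rT) = 370·0.9851 − 376·0.9268 = 364.4870 − 348.4768 = 16.0102
P = C − (C − P) = 46.80 − (16.0102) = 30.7898

£30.79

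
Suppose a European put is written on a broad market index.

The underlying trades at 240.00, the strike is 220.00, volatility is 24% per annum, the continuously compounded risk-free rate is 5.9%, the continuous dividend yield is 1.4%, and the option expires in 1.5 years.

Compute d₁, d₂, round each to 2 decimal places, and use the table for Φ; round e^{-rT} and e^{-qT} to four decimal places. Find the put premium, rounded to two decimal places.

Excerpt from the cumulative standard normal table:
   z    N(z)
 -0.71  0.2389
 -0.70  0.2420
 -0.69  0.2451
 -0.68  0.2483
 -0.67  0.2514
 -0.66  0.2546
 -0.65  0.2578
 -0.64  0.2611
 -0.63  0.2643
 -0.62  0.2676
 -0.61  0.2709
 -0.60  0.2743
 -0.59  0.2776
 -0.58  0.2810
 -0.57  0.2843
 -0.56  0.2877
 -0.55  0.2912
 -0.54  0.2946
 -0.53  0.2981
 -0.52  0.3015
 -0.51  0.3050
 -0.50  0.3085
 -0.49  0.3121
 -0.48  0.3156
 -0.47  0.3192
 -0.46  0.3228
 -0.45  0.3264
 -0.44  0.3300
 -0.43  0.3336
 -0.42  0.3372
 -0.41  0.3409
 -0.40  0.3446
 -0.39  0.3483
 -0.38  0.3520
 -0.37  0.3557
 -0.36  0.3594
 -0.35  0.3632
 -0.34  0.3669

11.80

σ√T = 0.24 × 1.2247 = 0.2939
d₁ = [ln(240/220) + (0.059 − 0.014 + ½·0.24²)·1.5] / (σ√T) = (0.0870 + 0.1107) / 0.2939 = 0.6726 which rounds to 0.67
d₂ = 0.6726 − 0.2939 = 0.3787 which rounds to 0.38
e^(−qT) = e^(−0.014·1.5) = 0.9792;  e^(−rT) = e^(−0.059·1.5) = 0.9153
P = 220·0.9153·N(-0.38) − 240·0.9792·N(-0.67) = 220·0.9153·0.3520 − 240·0.9792·0.2514 = 70.8808 − 59.0810 = 11.7998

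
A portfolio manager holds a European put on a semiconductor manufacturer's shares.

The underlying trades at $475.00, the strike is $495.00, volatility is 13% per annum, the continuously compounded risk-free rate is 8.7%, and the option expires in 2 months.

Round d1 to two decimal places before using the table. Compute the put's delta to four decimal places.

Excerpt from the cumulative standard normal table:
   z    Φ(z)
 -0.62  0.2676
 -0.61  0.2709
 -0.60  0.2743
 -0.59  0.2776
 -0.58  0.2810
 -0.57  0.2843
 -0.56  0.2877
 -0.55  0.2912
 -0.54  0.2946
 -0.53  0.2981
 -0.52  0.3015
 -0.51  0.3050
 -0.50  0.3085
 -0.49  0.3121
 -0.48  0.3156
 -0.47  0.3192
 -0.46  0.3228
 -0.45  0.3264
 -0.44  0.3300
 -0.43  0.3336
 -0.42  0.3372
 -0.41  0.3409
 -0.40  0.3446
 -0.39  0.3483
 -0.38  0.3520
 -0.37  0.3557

-0.6844

σ√T = 0.13 × 0.4082 = 0.0531
d₁ = [ln(475/495) + (0.087 + ½·0.13²)·0.1667] / (σ√T) = (-0.0412 + 0.0159) / 0.0531 = -0.4774 ≈ -0.48
N(d₁) = N(-0.48) = 0.3156
Δ_put = N(d₁) − 1 = 0.3156 − 1 = -0.6844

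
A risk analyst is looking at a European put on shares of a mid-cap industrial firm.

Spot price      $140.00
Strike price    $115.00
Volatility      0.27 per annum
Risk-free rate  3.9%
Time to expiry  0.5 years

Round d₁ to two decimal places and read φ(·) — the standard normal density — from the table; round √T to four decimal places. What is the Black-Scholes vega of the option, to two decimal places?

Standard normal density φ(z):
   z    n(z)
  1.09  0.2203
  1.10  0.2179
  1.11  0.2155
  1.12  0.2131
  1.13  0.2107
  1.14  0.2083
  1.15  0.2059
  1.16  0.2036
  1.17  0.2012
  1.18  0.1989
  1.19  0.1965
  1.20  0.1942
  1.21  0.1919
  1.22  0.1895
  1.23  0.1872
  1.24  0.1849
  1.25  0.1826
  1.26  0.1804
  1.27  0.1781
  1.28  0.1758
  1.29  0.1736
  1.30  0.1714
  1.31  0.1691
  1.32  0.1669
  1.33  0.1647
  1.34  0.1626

T = 0.5;  σ√T = 0.1909
ln(S/K) + (r + σ²/2)T = ln(140/115) + (0.039 + 0.27²/2)·0.5 = 0.1967 + 0.0377 = 0.2344
d₁ = 0.2344 / 0.1909 = 1.2279 ⇒ 1.23
√T = √0.5 = 0.7071
φ(d₁) = φ(1.23) = 0.1872
vega = S·φ(d₁)·√T = 140·0.1872·0.7071 = 18.5317

18.53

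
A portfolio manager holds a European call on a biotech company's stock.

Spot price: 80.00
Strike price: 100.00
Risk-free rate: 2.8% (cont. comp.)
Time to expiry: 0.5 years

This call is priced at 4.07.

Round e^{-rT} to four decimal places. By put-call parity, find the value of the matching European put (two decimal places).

e^(−rT) = e^(−0.028·0.5) = 0.9861
Put-call parity: C − P = S − K·e^(−rT) = 80 − 100·0.9861 = 80 − 98.6100 = -18.6100
P = C − (C − P) = 4.07 − (-18.6100) = 22.6800

22.68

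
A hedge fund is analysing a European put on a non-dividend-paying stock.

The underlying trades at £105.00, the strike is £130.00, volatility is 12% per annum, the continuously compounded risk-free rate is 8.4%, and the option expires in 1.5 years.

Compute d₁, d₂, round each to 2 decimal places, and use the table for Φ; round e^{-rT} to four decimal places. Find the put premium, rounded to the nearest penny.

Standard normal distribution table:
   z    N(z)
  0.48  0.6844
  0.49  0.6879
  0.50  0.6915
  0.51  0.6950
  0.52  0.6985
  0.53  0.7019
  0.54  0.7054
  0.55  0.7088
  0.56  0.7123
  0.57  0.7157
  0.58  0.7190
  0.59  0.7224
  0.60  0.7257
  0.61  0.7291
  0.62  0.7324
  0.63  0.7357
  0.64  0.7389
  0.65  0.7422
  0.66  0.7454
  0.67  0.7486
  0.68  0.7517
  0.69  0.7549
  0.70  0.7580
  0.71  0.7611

£12.45

σ√T = 0.12·√1.5 = 0.1470
d₁ = [ln(105/130) + (0.084 + 0.12²/2)·1.5] / 0.1470 = [-0.2136 + 0.1368] / 0.1470 = -0.5224 ⇒ -0.52
d₂ = d₁ − σ√T = -0.5224 − 0.1470 = -0.6694 ⇒ -0.67
e^(−rT) = e^(−0.084·1.5) = 0.8816
N(−d₂) = N(0.67) = 0.7486;  N(−d₁) = N(0.52) = 0.6985
P = 130·0.8816·0.7486 − 105·0.6985 = 85.7955 − 73.3425 = 12.4530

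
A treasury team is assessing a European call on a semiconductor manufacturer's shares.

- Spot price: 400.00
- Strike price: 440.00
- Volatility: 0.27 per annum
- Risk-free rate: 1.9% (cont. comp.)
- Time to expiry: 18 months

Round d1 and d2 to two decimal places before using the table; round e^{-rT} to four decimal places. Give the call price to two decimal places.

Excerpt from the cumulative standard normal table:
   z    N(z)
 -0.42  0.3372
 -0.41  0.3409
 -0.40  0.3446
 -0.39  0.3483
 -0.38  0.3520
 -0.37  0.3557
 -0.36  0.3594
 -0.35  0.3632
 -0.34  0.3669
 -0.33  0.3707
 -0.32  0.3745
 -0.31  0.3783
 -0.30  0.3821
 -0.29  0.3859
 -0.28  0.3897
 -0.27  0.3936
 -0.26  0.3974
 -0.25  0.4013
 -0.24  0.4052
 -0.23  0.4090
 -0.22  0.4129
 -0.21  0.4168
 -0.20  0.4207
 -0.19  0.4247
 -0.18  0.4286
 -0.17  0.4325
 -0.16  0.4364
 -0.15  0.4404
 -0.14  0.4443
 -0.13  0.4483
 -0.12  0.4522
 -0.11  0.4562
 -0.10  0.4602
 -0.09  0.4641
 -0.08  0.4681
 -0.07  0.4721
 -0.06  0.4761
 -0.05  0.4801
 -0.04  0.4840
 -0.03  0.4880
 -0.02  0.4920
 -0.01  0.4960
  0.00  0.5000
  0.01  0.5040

41.49

σ√T = 0.27·√1.5 = 0.3307
d₁ = [ln(400/440) + (0.019 + ½·0.27²)·1.5] / (σ√T) = (-0.0953 + 0.0832) / 0.3307 = -0.0367 ≈ -0.04
d₂ = -0.0367 − 0.3307 = -0.3674 ≈ -0.37
e^(−rT) = e^(−0.019·1.5) = 0.9719
N(d₁) = N(-0.04) = 0.4840;  N(d₂) = N(-0.37) = 0.3557
C = 400·0.4840 − 440·0.9719·0.3557 = 193.6000 − 152.1101 = 41.4899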